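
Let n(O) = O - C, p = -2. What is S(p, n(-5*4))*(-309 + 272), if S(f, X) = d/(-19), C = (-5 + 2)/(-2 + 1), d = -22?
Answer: -814/19 ≈ -42.842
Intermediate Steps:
C = 3 (C = -3/(-1) = -3*(-1) = 3)
n(O) = -3 + O (n(O) = O - 1*3 = O - 3 = -3 + O)
S(f, X) = 22/19 (S(f, X) = -22/(-19) = -22*(-1/19) = 22/19)
S(p, n(-5*4))*(-309 + 272) = 22*(-309 + 272)/19 = (22/19)*(-37) = -814/19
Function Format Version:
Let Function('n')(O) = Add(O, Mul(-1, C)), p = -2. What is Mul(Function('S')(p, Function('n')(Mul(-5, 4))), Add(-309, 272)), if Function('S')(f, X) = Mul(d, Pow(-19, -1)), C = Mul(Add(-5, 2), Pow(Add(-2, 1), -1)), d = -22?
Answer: Rational(-814, 19) ≈ -42.842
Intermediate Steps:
C = 3 (C = Mul(-3, Pow(-1, -1)) = Mul(-3, -1) = 3)
Function('n')(O) = Add(-3, O) (Function('n')(O) = Add(O, Mul(-1, 3)) = Add(O, -3) = Add(-3, O))
Function('S')(f, X) = Rational(22, 19) (Function('S')(f, X) = Mul(-22, Pow(-19, -1)) = Mul(-22, Rational(-1, 19)) = Rational(22, 19))
Mul(Function('S')(p, Function('n')(Mul(-5, 4))), Add(-309, 272)) = Mul(Rational(22, 19), Add(-309, 272)) = Mul(Rational(22, 19), -37) = Rational(-814, 19)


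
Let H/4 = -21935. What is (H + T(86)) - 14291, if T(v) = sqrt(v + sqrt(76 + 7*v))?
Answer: -102031 + sqrt(86 + sqrt(678)) ≈ -1.0202e+5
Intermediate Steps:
H = -87740 (H = 4*(-21935) = -87740)
(H + T(86)) - 14291 = (-87740 + sqrt(86 + sqrt(76 + 7*86))) - 14291 = (-87740 + sqrt(86 + sqrt(76 + 602))) - 14291 = (-87740 + sqrt(86 + sqrt(678))) - 14291 = -102031 + sqrt(86 + sqrt(678))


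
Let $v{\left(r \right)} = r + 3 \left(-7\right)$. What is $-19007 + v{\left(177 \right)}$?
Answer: $-18851$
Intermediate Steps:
$v{\left(r \right)} = -21 + r$ ($v{\left(r \right)} = r - 21 = -21 + r$)
$-19007 + v{\left(177 \right)} = -19007 + \left(-21 + 177\right) = -19007 + 156 = -18851$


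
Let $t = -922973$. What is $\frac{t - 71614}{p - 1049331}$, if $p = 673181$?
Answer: $\frac{994587}{376150} \approx 2.6441$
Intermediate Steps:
$\frac{t - 71614}{p - 1049331} = \frac{-922973 - 71614}{673181 - 1049331} = - \frac{994587}{-376150} = \left(-994587\right) \left(- \frac{1}{376150}\right) = \frac{994587}{376150}$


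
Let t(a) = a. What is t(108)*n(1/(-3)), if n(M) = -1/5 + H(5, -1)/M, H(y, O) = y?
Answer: -8208/5 ≈ -1641.6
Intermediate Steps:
n(M) = -⅕ + 5/M (n(M) = -1/5 + 5/M = -1*⅕ + 5/M = -⅕ + 5/M)
t(108)*n(1/(-3)) = 108*((25 - 1/(-3))/(5*((1/(-3))))) = 108*((25 - (-1)/3)/(5*((1*(-⅓))))) = 108*((25 - 1*(-⅓))/(5*(-⅓))) = 108*((⅕)*(-3)*(25 + ⅓)) = 108*((⅕)*(-3)*(76/3)) = 108*(-76/5) = -8208/5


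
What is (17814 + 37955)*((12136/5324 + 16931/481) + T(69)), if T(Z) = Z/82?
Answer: 112191879757741/52497302 ≈ 2.1371e+6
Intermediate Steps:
T(Z) = Z/82 (T(Z) = Z*(1/82) = Z/82)
(17814 + 37955)*((12136/5324 + 16931/481) + T(69)) = (17814 + 37955)*((12136/5324 + 16931/481) + (1/82)*69) = 55769*((12136*(1/5324) + 16931*(1/481)) + 69/82) = 55769*((3034/1331 + 16931/481) + 69/82) = 55769*(23994515/640211 + 69/82) = 55769*(2011724789/52497302) = 112191879757741/52497302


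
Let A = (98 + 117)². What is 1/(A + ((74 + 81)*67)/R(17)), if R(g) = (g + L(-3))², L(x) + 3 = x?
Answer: 121/5603610 ≈ 2.1593e-5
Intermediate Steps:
L(x) = -3 + x
A = 46225 (A = 215² = 46225)
R(g) = (-6 + g)² (R(g) = (g + (-3 - 3))² = (g - 6)² = (-6 + g)²)
1/(A + ((74 + 81)*67)/R(17)) = 1/(46225 + ((74 + 81)*67)/((-6 + 17)²)) = 1/(46225 + (155*67)/(11²)) = 1/(46225 + 10385/121) = 1/(5603610/121) = 121/5603610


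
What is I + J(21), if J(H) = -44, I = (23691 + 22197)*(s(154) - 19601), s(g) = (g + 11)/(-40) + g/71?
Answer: -63867374668/71 ≈ -8.9954e+8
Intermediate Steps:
s(g) = -11/40 - 31*g/2840 (s(g) = (11 + g)*(-1/40) + g*(1/71) = (-11/40 - g/40) + g/71 = -11/40 - 31*g/2840)
I = -63867371544/71 (I = (23691 + 22197)*((-11/40 - 31/2840*154) - 19601) = 45888*((-11/40 - 2387/1420) - 19601) = 45888*(-1111/568 - 19601) = 45888*(-11134479/568) = -63867371544/71 ≈ -8.9954e+8)
I + J(21) = -63867371544/71 - 44 = -63867374668/71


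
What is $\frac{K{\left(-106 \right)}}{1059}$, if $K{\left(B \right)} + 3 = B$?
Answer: $- \frac{109}{1059} \approx -0.10293$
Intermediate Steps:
$K{\left(B \right)} = -3 + B$
$\frac{K{\left(-106 \right)}}{1059} = \frac{-3 - 106}{1059} = \left(-109\right) \frac{1}{1059} = - \frac{109}{1059}$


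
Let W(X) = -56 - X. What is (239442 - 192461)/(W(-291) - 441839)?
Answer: -46981/441604 ≈ -0.10639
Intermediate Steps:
(239442 - 192461)/(W(-291) - 441839) = (239442 - 192461)/((-56 - 1*(-291)) - 441839) = 46981/((-56 + 291) - 441839) = 46981/(235 - 441839) = 46981/(-441604) = 46981*(-1/441604) = -46981/441604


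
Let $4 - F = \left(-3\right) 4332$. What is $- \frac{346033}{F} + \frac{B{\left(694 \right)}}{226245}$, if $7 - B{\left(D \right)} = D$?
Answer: $- \frac{5219811139}{196079000} \approx -26.621$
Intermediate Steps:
$B{\left(D \right)} = 7 - D$
$F = 13000$ ($F = 4 - \left(-3\right) 4332 = 4 - -12996 = 4 + 12996 = 13000$)
$- \frac{346033}{F} + \frac{B{\left(694 \right)}}{226245} = - \frac{346033}{13000} + \frac{7 - 694}{226245} = \left(-346033\right) \frac{1}{13000} + \left(7 - 694\right) \frac{1}{226245} = - \frac{346033}{13000} - \frac{229}{75415} = - \frac{5219811139}{196079000}$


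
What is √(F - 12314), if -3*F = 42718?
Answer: 2*I*√59745/3 ≈ 162.95*I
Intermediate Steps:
F = -42718/3 (F = -⅓*42718 = -42718/3 ≈ -14239.)
√(F - 12314) = √(-42718/3 - 12314) = √(-79660/3) = 2*I*√59745/3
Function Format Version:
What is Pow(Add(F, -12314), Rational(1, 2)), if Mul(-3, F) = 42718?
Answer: Mul(Rational(2, 3), I, Pow(59745, Rational(1, 2))) ≈ Mul(162.95, I)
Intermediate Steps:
F = Rational(-42718, 3) (F = Mul(Rational(-1, 3), 42718) = Rational(-42718, 3) ≈ -14239.)
Pow(Add(F, -12314), Rational(1, 2)) = Pow(Add(Rational(-42718, 3), -12314), Rational(1, 2)) = Pow(Rational(-79660, 3), Rational(1, 2)) = Mul(Rational(2, 3), I, Pow(59745, Rational(1, 2)))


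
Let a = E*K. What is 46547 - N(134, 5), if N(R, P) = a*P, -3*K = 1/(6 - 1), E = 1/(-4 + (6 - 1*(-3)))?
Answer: 698206/15 ≈ 46547.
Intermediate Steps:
E = ⅕ (E = 1/(-4 + (6 + 3)) = 1/(-4 + 9) = 1/5 = ⅕ ≈ 0.20000)
K = -1/15 (K = -1/(3*(6 - 1)) = -⅓/5 = -⅓*⅕ = -1/15 ≈ -0.066667)
a = -1/75 (a = (⅕)*(-1/15) = -1/75 ≈ -0.013333)
N(R, P) = -P/75
46547 - N(134, 5) = 46547 - (-1)*5/75 = 46547 - 1*(-1/15) = 46547 + 1/15 = 698206/15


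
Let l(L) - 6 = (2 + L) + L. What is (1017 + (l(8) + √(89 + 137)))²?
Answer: (1041 + √226)² ≈ 1.1152e+6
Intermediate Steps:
l(L) = 8 + 2*L (l(L) = 6 + ((2 + L) + L) = 6 + (2 + 2*L) = 8 + 2*L)
(1017 + (l(8) + √(89 + 137)))² = (1017 + ((8 + 2*8) + √(89 + 137)))² = (1017 + ((8 + 16) + √226))² = (1017 + (24 + √226))² = (1041 + √226)²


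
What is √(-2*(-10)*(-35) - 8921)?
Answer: 3*I*√1069 ≈ 98.087*I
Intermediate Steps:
√(-2*(-10)*(-35) - 8921) = √(20*(-35) - 8921) = √(-700 - 8921) = √(-9621) = 3*I*√1069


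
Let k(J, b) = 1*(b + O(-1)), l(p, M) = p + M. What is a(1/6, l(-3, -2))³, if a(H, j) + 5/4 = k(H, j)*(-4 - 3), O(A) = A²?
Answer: 1225043/64 ≈ 19141.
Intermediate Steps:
l(p, M) = M + p
k(J, b) = 1 + b (k(J, b) = 1*(b + (-1)²) = 1*(b + 1) = 1*(1 + b) = 1 + b)
a(H, j) = -33/4 - 7*j (a(H, j) = -5/4 + (1 + j)*(-4 - 3) = -5/4 + (1 + j)*(-7) = -5/4 + (-7 - 7*j) = -33/4 - 7*j)
a(1/6, l(-3, -2))³ = (-33/4 - 7*(-2 - 3))³ = (-33/4 - 7*(-5))³ = (-33/4 + 35)³ = (107/4)³ = 1225043/64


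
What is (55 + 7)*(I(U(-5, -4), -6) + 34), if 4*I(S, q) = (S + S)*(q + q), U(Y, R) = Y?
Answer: 3968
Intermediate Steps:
I(S, q) = S*q (I(S, q) = ((S + S)*(q + q))/4 = ((2*S)*(2*q))/4 = (4*S*q)/4 = S*q)
(55 + 7)*(I(U(-5, -4), -6) + 34) = (55 + 7)*(-5*(-6) + 34) = 62*(30 + 34) = 62*64 = 3968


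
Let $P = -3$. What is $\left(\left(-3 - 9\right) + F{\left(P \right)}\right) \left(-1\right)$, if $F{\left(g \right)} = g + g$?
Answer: $18$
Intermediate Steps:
$F{\left(g \right)} = 2 g$
$\left(\left(-3 - 9\right) + F{\left(P \right)}\right) \left(-1\right) = \left(\left(-3 - 9\right) + 2 \left(-3\right)\right) \left(-1\right) = \left(-12 - 6\right) \left(-1\right) = \left(-18\right) \left(-1\right) = 18$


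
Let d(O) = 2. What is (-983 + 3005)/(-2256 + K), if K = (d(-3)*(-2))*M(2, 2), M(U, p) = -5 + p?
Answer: -337/374 ≈ -0.90107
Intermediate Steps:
K = 12 (K = (2*(-2))*(-5 + 2) = -4*(-3) = 12)
(-983 + 3005)/(-2256 + K) = (-983 + 3005)/(-2256 + 12) = 2022/(-2244) = 2022*(-1/2244) = -337/374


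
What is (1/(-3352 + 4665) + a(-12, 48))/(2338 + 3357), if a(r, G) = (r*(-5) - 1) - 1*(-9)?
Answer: 17857/1495507 ≈ 0.011940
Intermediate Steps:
a(r, G) = 8 - 5*r (a(r, G) = (-5*r - 1) + 9 = (-1 - 5*r) + 9 = 8 - 5*r)
(1/(-3352 + 4665) + a(-12, 48))/(2338 + 3357) = (1/(-3352 + 4665) + (8 - 5*(-12)))/(2338 + 3357) = (1/1313 + (8 + 60))/5695 = (1/1313 + 68)*(1/5695) = (89285/1313)*(1/5695) = 17857/1495507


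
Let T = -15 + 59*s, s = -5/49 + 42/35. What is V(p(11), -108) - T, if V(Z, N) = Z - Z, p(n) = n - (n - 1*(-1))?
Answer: -12196/245 ≈ -49.780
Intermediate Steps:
p(n) = -1 (p(n) = n - (n + 1) = n - (1 + n) = n + (-1 - n) = -1)
V(Z, N) = 0
s = 269/245 (s = -5*1/49 + 42*(1/35) = -5/49 + 6/5 = 269/245 ≈ 1.0980)
T = 12196/245 (T = -15 + 59*(269/245) = -15 + 15871/245 = 12196/245 ≈ 49.780)
V(p(11), -108) - T = 0 - 1*12196/245 = 0 - 12196/245 = -12196/245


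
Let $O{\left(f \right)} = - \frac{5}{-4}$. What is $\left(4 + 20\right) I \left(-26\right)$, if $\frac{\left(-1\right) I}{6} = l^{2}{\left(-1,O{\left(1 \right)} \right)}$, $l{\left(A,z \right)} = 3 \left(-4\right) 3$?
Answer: $4852224$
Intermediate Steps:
$O{\left(f \right)} = \frac{5}{4}$ ($O{\left(f \right)} = \left(-5\right) \left(- \frac{1}{4}\right) = \frac{5}{4}$)
$l{\left(A,z \right)} = -36$ ($l{\left(A,z \right)} = \left(-12\right) 3 = -36$)
$I = -7776$ ($I = - 6 \left(-36\right)^{2} = \left(-6\right) 1296 = -7776$)
$\left(4 + 20\right) I \left(-26\right) = \left(4 + 20\right) \left(-7776\right) \left(-26\right) = 24 \left(-7776\right) \left(-26\right) = \left(-186624\right) \left(-26\right) = 4852224$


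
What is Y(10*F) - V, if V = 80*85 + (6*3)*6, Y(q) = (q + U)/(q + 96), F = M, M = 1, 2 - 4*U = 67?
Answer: -2929017/424 ≈ -6908.1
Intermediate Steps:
U = -65/4 (U = ½ - ¼*67 = ½ - 67/4 = -65/4 ≈ -16.250)
F = 1
Y(q) = (-65/4 + q)/(96 + q) (Y(q) = (q - 65/4)/(q + 96) = (-65/4 + q)/(96 + q))
V = 6908 (V = 6800 + 18*6 = 6800 + 108 = 6908)
Y(10*F) - V = (-65/4 + 10*1)/(96 + 10*1) - 1*6908 = (-65/4 + 10)/(96 + 10) - 6908 = -25/4/106 - 6908 = (1/106)*(-25/4) - 6908 = -25/424 - 6908 = -2929017/424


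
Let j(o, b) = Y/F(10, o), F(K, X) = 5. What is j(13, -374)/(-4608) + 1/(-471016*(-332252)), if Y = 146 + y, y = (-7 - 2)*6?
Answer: -112481505593/28169281445760 ≈ -0.0039931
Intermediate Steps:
y = -54 (y = -9*6 = -54)
Y = 92 (Y = 146 - 54 = 92)
j(o, b) = 92/5
j(13, -374)/(-4608) + 1/(-471016*(-332252)) = (92/5)/(-4608) + 1/(-471016*(-332252)) = (92/5)*(-1/4608) - 1/471016*(-1/332252) = -23/5760 + 1/156496008032 = -112481505593/28169281445760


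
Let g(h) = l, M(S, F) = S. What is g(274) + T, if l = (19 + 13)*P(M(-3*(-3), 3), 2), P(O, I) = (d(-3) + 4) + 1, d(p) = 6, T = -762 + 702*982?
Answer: 688954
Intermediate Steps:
T = 688602 (T = -762 + 689364 = 688602)
P(O, I) = 11 (P(O, I) = (6 + 4) + 1 = 10 + 1 = 11)
l = 352 (l = (19 + 13)*11 = 32*11 = 352)
g(h) = 352
g(274) + T = 352 + 688602 = 688954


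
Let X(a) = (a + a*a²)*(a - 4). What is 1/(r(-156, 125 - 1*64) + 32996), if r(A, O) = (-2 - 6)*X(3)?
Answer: 1/33236 ≈ 3.0088e-5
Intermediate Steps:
X(a) = (-4 + a)*(a + a³) (X(a) = (a + a³)*(-4 + a) = (-4 + a)*(a + a³))
r(A, O) = 240 (r(A, O) = (-2 - 6)*(3*(-4 + 3 + 3³ - 4*3²)) = -24*(-4 + 3 + 27 - 4*9) = -24*(-4 + 3 + 27 - 36) = -24*(-10) = -8*(-30) = 240)
1/(r(-156, 125 - 1*64) + 32996) = 1/(240 + 32996) = 1/33236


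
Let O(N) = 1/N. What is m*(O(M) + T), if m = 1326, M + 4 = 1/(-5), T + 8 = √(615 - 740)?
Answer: -76466/7 + 6630*I*√5 ≈ -10924.0 + 14825.0*I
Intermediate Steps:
T = -8 + 5*I*√5 (T = -8 + √(615 - 740) = -8 + √(-125) = -8 + 5*I*√5 ≈ -8.0 + 11.18*I)
M = -21/5 (M = -4 + 1/(-5) = -4 - ⅕ = -21/5 ≈ -4.2000)
m*(O(M) + T) = 1326*(1/(-21/5) + (-8 + 5*I*√5)) = 1326*(-5/21 + (-8 + 5*I*√5)) = 1326*(-173/21 + 5*I*√5) = -76466/7 + 6630*I*√5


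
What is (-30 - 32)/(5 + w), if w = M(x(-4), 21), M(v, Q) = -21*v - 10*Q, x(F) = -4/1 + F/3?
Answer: ⅔ ≈ 0.66667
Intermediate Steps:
x(F) = -4 + F/3 (x(F) = -4*1 + F*(⅓) = -4 + F/3)
w = -98 (w = -21*(-4 + (⅓)*(-4)) - 10*21 = -21*(-4 - 4/3) - 210 = -21*(-16/3) - 210 = 112 - 210 = -98)
(-30 - 32)/(5 + w) = (-30 - 32)/(5 - 98) = -62/(-93) = -62*(-1/93) = ⅔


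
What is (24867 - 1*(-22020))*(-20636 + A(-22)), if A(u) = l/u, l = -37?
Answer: -21284588085/22 ≈ -9.6748e+8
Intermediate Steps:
A(u) = -37/u
(24867 - 1*(-22020))*(-20636 + A(-22)) = (24867 - 1*(-22020))*(-20636 - 37/(-22)) = (24867 + 22020)*(-20636 - 37*(-1/22)) = 46887*(-20636 + 37/22) = 46887*(-453955/22) = -21284588085/22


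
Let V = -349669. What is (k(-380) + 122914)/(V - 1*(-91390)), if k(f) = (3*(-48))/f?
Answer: -11676866/24536505 ≈ -0.47590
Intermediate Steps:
k(f) = -144/f
(k(-380) + 122914)/(V - 1*(-91390)) = (-144/(-380) + 122914)/(-349669 - 1*(-91390)) = (-144*(-1/380) + 122914)/(-349669 + 91390) = (36/95 + 122914)/(-258279) = (11676866/95)*(-1/258279) = -11676866/24536505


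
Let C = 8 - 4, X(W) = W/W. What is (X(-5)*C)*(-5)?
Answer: -20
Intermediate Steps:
X(W) = 1
C = 4
(X(-5)*C)*(-5) = (1*4)*(-5) = 4*(-5) = -20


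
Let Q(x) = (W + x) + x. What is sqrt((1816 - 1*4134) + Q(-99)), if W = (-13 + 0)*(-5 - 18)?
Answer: I*sqrt(2217) ≈ 47.085*I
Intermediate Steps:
W = 299 (W = -13*(-23) = 299)
Q(x) = 299 + 2*x (Q(x) = (299 + x) + x = 299 + 2*x)
sqrt((1816 - 1*4134) + Q(-99)) = sqrt((1816 - 1*4134) + (299 + 2*(-99))) = sqrt((1816 - 4134) + (299 - 198)) = sqrt(-2318 + 101) = sqrt(-2217) = I*sqrt(2217)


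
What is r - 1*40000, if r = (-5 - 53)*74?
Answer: -44292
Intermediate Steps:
r = -4292 (r = -58*74 = -4292)
r - 1*40000 = -4292 - 1*40000 = -4292 - 40000 = -44292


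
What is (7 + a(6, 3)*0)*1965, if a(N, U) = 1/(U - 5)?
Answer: 13755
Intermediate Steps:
a(N, U) = 1/(-5 + U)
(7 + a(6, 3)*0)*1965 = (7 + 0/(-5 + 3))*1965 = (7 + 0/(-2))*1965 = (7 - 1/2*0)*1965 = (7 + 0)*1965 = 7*1965 = 13755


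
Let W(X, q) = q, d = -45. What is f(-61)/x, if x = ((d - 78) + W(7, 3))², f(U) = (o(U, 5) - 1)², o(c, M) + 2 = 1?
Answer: 1/3600 ≈ 0.00027778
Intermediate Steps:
o(c, M) = -1 (o(c, M) = -2 + 1 = -1)
f(U) = 4 (f(U) = (-1 - 1)² = (-2)² = 4)
x = 14400 (x = ((-45 - 78) + 3)² = (-123 + 3)² = (-120)² = 14400)
f(-61)/x = 4/14400 = 4*(1/14400) = 1/3600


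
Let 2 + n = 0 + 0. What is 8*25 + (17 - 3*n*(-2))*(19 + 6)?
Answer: 325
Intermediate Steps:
n = -2 (n = -2 + (0 + 0) = -2 + 0 = -2)
8*25 + (17 - 3*n*(-2))*(19 + 6) = 8*25 + (17 - 3*(-2)*(-2))*(19 + 6) = 200 + (17 + 6*(-2))*25 = 200 + (17 - 12)*25 = 200 + 5*25 = 200 + 125 = 325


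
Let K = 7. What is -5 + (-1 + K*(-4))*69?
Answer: -2006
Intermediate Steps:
-5 + (-1 + K*(-4))*69 = -5 + (-1 + 7*(-4))*69 = -5 + (-1 - 28)*69 = -5 - 29*69 = -5 - 2001 = -2006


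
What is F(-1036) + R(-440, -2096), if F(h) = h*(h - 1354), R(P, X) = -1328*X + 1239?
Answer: 5260767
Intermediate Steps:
R(P, X) = 1239 - 1328*X
F(h) = h*(-1354 + h)
F(-1036) + R(-440, -2096) = -1036*(-1354 - 1036) + (1239 - 1328*(-2096)) = -1036*(-2390) + (1239 + 2783488) = 2476040 + 2784727 = 5260767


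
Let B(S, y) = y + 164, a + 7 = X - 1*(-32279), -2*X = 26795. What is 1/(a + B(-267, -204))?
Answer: 2/37669 ≈ 5.3094e-5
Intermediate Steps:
X = -26795/2 (X = -½*26795 = -26795/2 ≈ -13398.)
a = 37749/2 (a = -7 + (-26795/2 - 1*(-32279)) = -7 + (-26795/2 + 32279) = -7 + 37763/2 = 37749/2 ≈ 18875.)
B(S, y) = 164 + y
1/(a + B(-267, -204)) = 1/(37749/2 + (164 - 204)) = 1/(37749/2 - 40) = 1/(37669/2) = 2/37669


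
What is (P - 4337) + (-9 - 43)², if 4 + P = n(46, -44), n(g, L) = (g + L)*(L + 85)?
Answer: -1555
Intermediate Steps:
n(g, L) = (85 + L)*(L + g) (n(g, L) = (L + g)*(85 + L) = (85 + L)*(L + g))
P = 78 (P = -4 + ((-44)² + 85*(-44) + 85*46 - 44*46) = -4 + (1936 - 3740 + 3910 - 2024) = -4 + 82 = 78)
(P - 4337) + (-9 - 43)² = (78 - 4337) + (-9 - 43)² = -4259 + (-52)² = -4259 + 2704 = -1555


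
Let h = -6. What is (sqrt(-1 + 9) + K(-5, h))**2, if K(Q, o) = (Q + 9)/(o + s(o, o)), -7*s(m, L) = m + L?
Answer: 1996/225 - 56*sqrt(2)/15 ≈ 3.5914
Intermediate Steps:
s(m, L) = -L/7 - m/7 (s(m, L) = -(m + L)/7 = -(L + m)/7 = -L/7 - m/7)
K(Q, o) = 7*(9 + Q)/(5*o) (K(Q, o) = (Q + 9)/(o + (-o/7 - o/7)) = (9 + Q)/(o - 2*o/7) = (9 + Q)/((5*o/7)) = (9 + Q)*(7/(5*o)) = 7*(9 + Q)/(5*o))
(sqrt(-1 + 9) + K(-5, h))**2 = (sqrt(-1 + 9) + (7/5)*(9 - 5)/(-6))**2 = (sqrt(8) + (7/5)*(-1/6)*4)**2 = (2*sqrt(2) - 14/15)**2 = (-14/15 + 2*sqrt(2))**2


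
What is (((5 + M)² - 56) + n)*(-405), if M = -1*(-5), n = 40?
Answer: -34020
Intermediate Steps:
M = 5
(((5 + M)² - 56) + n)*(-405) = (((5 + 5)² - 56) + 40)*(-405) = ((10² - 56) + 40)*(-405) = ((100 - 56) + 40)*(-405) = (44 + 40)*(-405) = 84*(-405) = -34020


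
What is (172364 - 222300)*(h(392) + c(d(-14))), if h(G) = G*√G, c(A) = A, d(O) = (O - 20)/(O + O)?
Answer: -424456/7 - 274048768*√2 ≈ -3.8762e+8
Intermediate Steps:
d(O) = (-20 + O)/(2*O) (d(O) = (-20 + O)/((2*O)) = (-20 + O)*(1/(2*O)) = (-20 + O)/(2*O))
h(G) = G^(3/2)
(172364 - 222300)*(h(392) + c(d(-14))) = (172364 - 222300)*(392^(3/2) + (½)*(-20 - 14)/(-14)) = -49936*(5488*√2 + (½)*(-1/14)*(-34)) = -49936*(5488*√2 + 17/14) = -49936*(17/14 + 5488*√2) = -424456/7 - 274048768*√2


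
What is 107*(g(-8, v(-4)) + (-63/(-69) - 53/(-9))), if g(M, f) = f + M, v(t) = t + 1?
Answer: -92983/207 ≈ -449.19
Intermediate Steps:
v(t) = 1 + t
g(M, f) = M + f
107*(g(-8, v(-4)) + (-63/(-69) - 53/(-9))) = 107*((-8 + (1 - 4)) + (-63/(-69) - 53/(-9))) = 107*((-8 - 3) + (-63*(-1/69) - 53*(-⅑))) = 107*(-11 + (21/23 + 53/9)) = 107*(-11 + 1408/207) = 107*(-869/207) = -92983/207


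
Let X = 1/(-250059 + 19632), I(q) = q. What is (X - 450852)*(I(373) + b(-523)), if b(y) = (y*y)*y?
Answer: 4953932054461857890/76809 ≈ 6.4497e+13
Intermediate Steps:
b(y) = y³ (b(y) = y²*y = y³)
X = -1/230427 (X = 1/(-230427) = -1/230427 ≈ -4.3398e-6)
(X - 450852)*(I(373) + b(-523)) = (-1/230427 - 450852)*(373 + (-523)³) = -103888473805*(373 - 143055667)/230427 = -103888473805/230427*(-143055294) = 4953932054461857890/76809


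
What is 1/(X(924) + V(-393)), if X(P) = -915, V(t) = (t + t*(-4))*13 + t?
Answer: 1/14019 ≈ 7.1332e-5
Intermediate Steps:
V(t) = -38*t (V(t) = (t - 4*t)*13 + t = -3*t*13 + t = -39*t + t = -38*t)
1/(X(924) + V(-393)) = 1/(-915 - 38*(-393)) = 1/(-915 + 14934) = 1/14019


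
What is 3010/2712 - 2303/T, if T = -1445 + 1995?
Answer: -1147559/372900 ≈ -3.0774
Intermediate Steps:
T = 550
3010/2712 - 2303/T = 3010/2712 - 2303/550 = 3010*(1/2712) - 2303*1/550 = 1505/1356 - 2303/550 = -1147559/372900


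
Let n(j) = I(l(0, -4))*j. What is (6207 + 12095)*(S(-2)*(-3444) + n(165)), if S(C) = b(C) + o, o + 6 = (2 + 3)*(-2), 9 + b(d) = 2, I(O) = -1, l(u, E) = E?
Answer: 1446718194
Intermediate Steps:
b(d) = -7 (b(d) = -9 + 2 = -7)
o = -16 (o = -6 + (2 + 3)*(-2) = -6 + 5*(-2) = -6 - 10 = -16)
n(j) = -j
S(C) = -23 (S(C) = -7 - 16 = -23)
(6207 + 12095)*(S(-2)*(-3444) + n(165)) = (6207 + 12095)*(-23*(-3444) - 1*165) = 18302*(79212 - 165) = 18302*79047 = 1446718194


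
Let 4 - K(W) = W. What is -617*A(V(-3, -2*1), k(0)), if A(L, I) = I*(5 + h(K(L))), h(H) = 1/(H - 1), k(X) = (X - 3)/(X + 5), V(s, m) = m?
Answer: 48126/25 ≈ 1925.0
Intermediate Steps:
K(W) = 4 - W
k(X) = (-3 + X)/(5 + X)
h(H) = 1/(-1 + H)
A(L, I) = I*(5 + 1/(3 - L)) (A(L, I) = I*(5 + 1/(-1 + (4 - L))) = I*(5 + 1/(3 - L)))
-617*A(V(-3, -2*1), k(0)) = -617*(-3 + 0)/(5 + 0)*(-16 + 5*(-2*1))/(-3 - 2*1) = -617*-3/5*(-16 + 5*(-2))/(-3 - 2) = -617*(⅕)*(-3)*(-16 - 10)/(-5) = -(-1851)*(-1)*(-26)/(5*5) = -617*(-78/25) = 48126/25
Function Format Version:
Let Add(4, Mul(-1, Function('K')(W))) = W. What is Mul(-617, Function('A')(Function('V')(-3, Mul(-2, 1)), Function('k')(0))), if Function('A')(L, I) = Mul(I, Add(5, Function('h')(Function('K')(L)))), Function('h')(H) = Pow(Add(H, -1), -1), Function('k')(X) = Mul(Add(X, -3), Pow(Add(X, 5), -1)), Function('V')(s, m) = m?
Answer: Rational(48126, 25) ≈ 1925.0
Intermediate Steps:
Function('K')(W) = Add(4, Mul(-1, W))
Function('k')(X) = Mul(Pow(Add(5, X), -1), Add(-3, X)) (Function('k')(X) = Mul(Add(-3, X), Pow(Add(5, X), -1)) = Mul(Pow(Add(5, X), -1), Add(-3, X)))
Function('h')(H) = Pow(Add(-1, H), -1)
Function('A')(L, I) = Mul(I, Add(5, Pow(Add(3, Mul(-1, L)), -1))) (Function('A')(L, I) = Mul(I, Add(5, Pow(Add(-1, Add(4, Mul(-1, L))), -1))) = Mul(I, Add(5, Pow(Add(3, Mul(-1, L)), -1))))
Mul(-617, Function('A')(Function('V')(-3, Mul(-2, 1)), Function('k')(0))) = Mul(-617, Mul(Mul(Pow(Add(5, 0), -1), Add(-3, 0)), Pow(Add(-3, Mul(-2, 1)), -1), Add(-16, Mul(5, Mul(-2, 1))))) = Mul(-617, Mul(Mul(Pow(5, -1), -3), Pow(Add(-3, -2), -1), Add(-16, Mul(5, -2)))) = Mul(-617, Mul(Mul(Rational(1, 5), -3), Pow(-5, -1), Add(-16, -10))) = Mul(-617, Mul(Rational(-3, 5), Rational(-1, 5), -26)) = Mul(-617, Rational(-78, 25)) = Rational(48126, 25)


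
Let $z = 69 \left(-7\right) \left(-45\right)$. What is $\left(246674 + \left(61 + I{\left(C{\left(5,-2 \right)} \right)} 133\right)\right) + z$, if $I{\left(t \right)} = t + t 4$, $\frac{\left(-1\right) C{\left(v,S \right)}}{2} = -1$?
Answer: $269800$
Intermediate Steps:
$C{\left(v,S \right)} = 2$ ($C{\left(v,S \right)} = \left(-2\right) \left(-1\right) = 2$)
$I{\left(t \right)} = 5 t$ ($I{\left(t \right)} = t + 4 t = 5 t$)
$z = 21735$ ($z = \left(-483\right) \left(-45\right) = 21735$)
$\left(246674 + \left(61 + I{\left(C{\left(5,-2 \right)} \right)} 133\right)\right) + z = \left(246674 + \left(61 + 5 \cdot 2 \cdot 133\right)\right) + 21735 = \left(246674 + \left(61 + 10 \cdot 133\right)\right) + 21735 = \left(246674 + \left(61 + 1330\right)\right) + 21735 = \left(246674 + 1391\right) + 21735 = 248065 + 21735 = 269800$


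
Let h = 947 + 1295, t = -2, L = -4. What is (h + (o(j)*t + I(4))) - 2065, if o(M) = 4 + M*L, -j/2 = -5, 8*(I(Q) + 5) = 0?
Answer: 244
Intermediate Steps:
I(Q) = -5 (I(Q) = -5 + (1/8)*0 = -5 + 0 = -5)
j = 10 (j = -2*(-5) = 10)
h = 2242
o(M) = 4 - 4*M (o(M) = 4 + M*(-4) = 4 - 4*M)
(h + (o(j)*t + I(4))) - 2065 = (2242 + ((4 - 4*10)*(-2) - 5)) - 2065 = (2242 + ((4 - 40)*(-2) - 5)) - 2065 = (2242 + (-36*(-2) - 5)) - 2065 = (2242 + (72 - 5)) - 2065 = (2242 + 67) - 2065 = 2309 - 2065 = 244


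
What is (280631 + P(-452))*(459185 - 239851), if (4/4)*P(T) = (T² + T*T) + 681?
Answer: 151322913280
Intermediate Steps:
P(T) = 681 + 2*T² (P(T) = (T² + T*T) + 681 = (T² + T²) + 681 = 2*T² + 681 = 681 + 2*T²)
(280631 + P(-452))*(459185 - 239851) = (280631 + (681 + 2*(-452)²))*(459185 - 239851) = (280631 + (681 + 2*204304))*219334 = (280631 + (681 + 408608))*219334 = (280631 + 409289)*219334 = 689920*219334 = 151322913280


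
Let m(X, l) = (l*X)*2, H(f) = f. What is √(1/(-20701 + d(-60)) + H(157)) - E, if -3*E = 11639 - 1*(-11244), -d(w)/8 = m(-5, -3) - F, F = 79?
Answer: 22883/3 + 4*√4047218138/20309 ≈ 7640.2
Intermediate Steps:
m(X, l) = 2*X*l (m(X, l) = (X*l)*2 = 2*X*l)
d(w) = 392 (d(w) = -8*(2*(-5)*(-3) - 1*79) = -8*(30 - 79) = -8*(-49) = 392)
E = -22883/3 (E = -(11639 - 1*(-11244))/3 = -(11639 + 11244)/3 = -⅓*22883 = -22883/3 ≈ -7627.7)
√(1/(-20701 + d(-60)) + H(157)) - E = √(1/(-20701 + 392) + 157) - 1*(-22883/3) = √(1/(-20309) + 157) + 22883/3 = √(-1/20309 + 157) + 22883/3 = √(3188512/20309) + 22883/3 = 4*√4047218138/20309 + 22883/3 = 22883/3 + 4*√4047218138/20309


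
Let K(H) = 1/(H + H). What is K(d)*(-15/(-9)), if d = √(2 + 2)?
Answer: 5/12 ≈ 0.41667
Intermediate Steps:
d = 2 (d = √4 = 2)
K(H) = 1/(2*H)
K(d)*(-15/(-9)) = ((½)/2)*(-15/(-9)) = ((½)*(½))*(-15*(-⅑)) = (¼)*(5/3) = 5/12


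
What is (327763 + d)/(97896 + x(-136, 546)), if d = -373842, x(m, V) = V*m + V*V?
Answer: -46079/321756 ≈ -0.14321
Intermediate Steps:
x(m, V) = V² + V*m (x(m, V) = V*m + V² = V² + V*m)
(327763 + d)/(97896 + x(-136, 546)) = (327763 - 373842)/(97896 + 546*(546 - 136)) = -46079/(97896 + 546*410) = -46079/(97896 + 223860) = -46079/321756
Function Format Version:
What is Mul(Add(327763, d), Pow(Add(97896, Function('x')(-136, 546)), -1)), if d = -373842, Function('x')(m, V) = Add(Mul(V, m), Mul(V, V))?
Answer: Rational(-46079, 321756) ≈ -0.14321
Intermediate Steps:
Function('x')(m, V) = Add(Pow(V, 2), Mul(V, m)) (Function('x')(m, V) = Add(Mul(V, m), Pow(V, 2)) = Add(Pow(V, 2), Mul(V, m)))
Mul(Add(327763, d), Pow(Add(97896, Function('x')(-136, 546)), -1)) = Mul(Add(327763, -373842), Pow(Add(97896, Mul(546, Add(546, -136))), -1)) = Mul(-46079, Pow(Add(97896, Mul(546, 410)), -1)) = Mul(-46079, Pow(Add(97896, 223860), -1)) = Mul(-46079, Pow(321756, -1)) = Mul(-46079, Rational(1, 321756)) = Rational(-46079, 321756)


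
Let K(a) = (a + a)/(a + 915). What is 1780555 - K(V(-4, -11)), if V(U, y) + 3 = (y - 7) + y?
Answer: 1572230129/883 ≈ 1.7806e+6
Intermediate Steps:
V(U, y) = -10 + 2*y (V(U, y) = -3 + ((y - 7) + y) = -3 + ((-7 + y) + y) = -3 + (-7 + 2*y) = -10 + 2*y)
K(a) = 2*a/(915 + a) (K(a) = (2*a)/(915 + a) = 2*a/(915 + a))
1780555 - K(V(-4, -11)) = 1780555 - 2*(-10 + 2*(-11))/(915 + (-10 + 2*(-11))) = 1780555 - 2*(-10 - 22)/(915 + (-10 - 22)) = 1780555 - 2*(-32)/(915 - 32) = 1780555 - 2*(-32)/883 = 1780555 - 1*(-64/883) = 1780555 + 64/883 = 1572230129/883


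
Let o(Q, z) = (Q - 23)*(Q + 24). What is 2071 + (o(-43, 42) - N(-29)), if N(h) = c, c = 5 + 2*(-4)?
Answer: 3328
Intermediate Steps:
c = -3 (c = 5 - 8 = -3)
N(h) = -3
o(Q, z) = (-23 + Q)*(24 + Q)
2071 + (o(-43, 42) - N(-29)) = 2071 + ((-552 - 43 + (-43)²) - 1*(-3)) = 2071 + ((-552 - 43 + 1849) + 3) = 2071 + (1254 + 3) = 2071 + 1257 = 3328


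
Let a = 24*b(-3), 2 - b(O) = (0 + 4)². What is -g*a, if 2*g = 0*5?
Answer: 0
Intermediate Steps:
b(O) = -14 (b(O) = 2 - (0 + 4)² = 2 - 1*4² = 2 - 1*16 = 2 - 16 = -14)
g = 0 (g = (0*5)/2 = (½)*0 = 0)
a = -336 (a = 24*(-14) = -336)
-g*a = -0*(-336) = -1*0 = 0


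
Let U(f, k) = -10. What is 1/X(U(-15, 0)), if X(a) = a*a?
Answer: 1/100 ≈ 0.010000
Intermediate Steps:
X(a) = a²
1/X(U(-15, 0)) = 1/((-10)²) = 1/100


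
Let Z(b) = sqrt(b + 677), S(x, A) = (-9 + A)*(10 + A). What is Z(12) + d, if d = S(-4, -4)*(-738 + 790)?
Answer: -4056 + sqrt(689) ≈ -4029.8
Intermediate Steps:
d = -4056 (d = (-90 - 4 + (-4)**2)*(-738 + 790) = (-90 - 4 + 16)*52 = -78*52 = -4056)
Z(b) = sqrt(677 + b)
Z(12) + d = sqrt(677 + 12) - 4056 = sqrt(689) - 4056 = -4056 + sqrt(689)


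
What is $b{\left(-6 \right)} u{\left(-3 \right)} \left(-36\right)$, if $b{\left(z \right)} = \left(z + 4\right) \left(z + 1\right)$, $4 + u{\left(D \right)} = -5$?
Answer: $3240$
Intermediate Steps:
$u{\left(D \right)} = -9$ ($u{\left(D \right)} = -4 - 5 = -9$)
$b{\left(z \right)} = \left(1 + z\right) \left(4 + z\right)$ ($b{\left(z \right)} = \left(4 + z\right) \left(1 + z\right) = \left(1 + z\right) \left(4 + z\right)$)
$b{\left(-6 \right)} u{\left(-3 \right)} \left(-36\right) = \left(4 + \left(-6\right)^{2} + 5 \left(-6\right)\right) \left(-9\right) \left(-36\right) = \left(4 + 36 - 30\right) \left(-9\right) \left(-36\right) = 10 \left(-9\right) \left(-36\right) = \left(-90\right) \left(-36\right) = 3240$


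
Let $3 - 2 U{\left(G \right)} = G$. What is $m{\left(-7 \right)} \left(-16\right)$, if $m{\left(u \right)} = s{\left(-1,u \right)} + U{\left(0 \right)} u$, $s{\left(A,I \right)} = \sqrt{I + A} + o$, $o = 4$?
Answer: $104 - 32 i \sqrt{2} \approx 104.0 - 45.255 i$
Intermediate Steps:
$U{\left(G \right)} = \frac{3}{2} - \frac{G}{2}$
$s{\left(A,I \right)} = 4 + \sqrt{A + I}$ ($s{\left(A,I \right)} = \sqrt{I + A} + 4 = \sqrt{A + I} + 4 = 4 + \sqrt{A + I}$)
$m{\left(u \right)} = 4 + \sqrt{-1 + u} + \frac{3 u}{2}$ ($m{\left(u \right)} = \left(4 + \sqrt{-1 + u}\right) + \left(\frac{3}{2} - 0\right) u = \left(4 + \sqrt{-1 + u}\right) + \left(\frac{3}{2} + 0\right) u = \left(4 + \sqrt{-1 + u}\right) + \frac{3 u}{2} = 4 + \sqrt{-1 + u} + \frac{3 u}{2}$)
$m{\left(-7 \right)} \left(-16\right) = \left(4 + \sqrt{-1 - 7} + \frac{3}{2} \left(-7\right)\right) \left(-16\right) = \left(4 + \sqrt{-8} - \frac{21}{2}\right) \left(-16\right) = \left(4 + 2 i \sqrt{2} - \frac{21}{2}\right) \left(-16\right) = \left(- \frac{13}{2} + 2 i \sqrt{2}\right) \left(-16\right) = 104 - 32 i \sqrt{2}$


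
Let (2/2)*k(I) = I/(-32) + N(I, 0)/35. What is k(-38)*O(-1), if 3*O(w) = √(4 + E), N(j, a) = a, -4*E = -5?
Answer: 19*√21/96 ≈ 0.90697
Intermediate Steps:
E = 5/4 (E = -¼*(-5) = 5/4 ≈ 1.2500)
k(I) = -I/32 (k(I) = I/(-32) + 0/35 = I*(-1/32) + 0*(1/35) = -I/32 + 0 = -I/32)
O(w) = √21/6 (O(w) = √(4 + 5/4)/3 = √(21/4)/3 = (√21/2)/3 = √21/6)
k(-38)*O(-1) = (-1/32*(-38))*(√21/6) = 19*(√21/6)/16 = 19*√21/96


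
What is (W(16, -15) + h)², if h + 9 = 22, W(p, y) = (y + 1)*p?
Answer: 44521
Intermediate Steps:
W(p, y) = p*(1 + y) (W(p, y) = (1 + y)*p = p*(1 + y))
h = 13 (h = -9 + 22 = 13)
(W(16, -15) + h)² = (16*(1 - 15) + 13)² = (16*(-14) + 13)² = (-224 + 13)² = (-211)² = 44521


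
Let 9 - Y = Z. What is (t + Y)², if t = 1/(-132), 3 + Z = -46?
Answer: 58599025/17424 ≈ 3363.1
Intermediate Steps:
Z = -49 (Z = -3 - 46 = -49)
Y = 58 (Y = 9 - 1*(-49) = 9 + 49 = 58)
t = -1/132 ≈ -0.0075758
(t + Y)² = (-1/132 + 58)² = (7655/132)² = 58599025/17424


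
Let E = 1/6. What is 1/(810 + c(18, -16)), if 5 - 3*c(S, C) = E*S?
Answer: 3/2432 ≈ 0.0012336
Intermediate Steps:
E = ⅙ (E = 1*(⅙) = ⅙ ≈ 0.16667)
c(S, C) = 5/3 - S/18
1/(810 + c(18, -16)) = 1/(810 + (5/3 - 1/18*18)) = 1/(810 + (5/3 - 1)) = 1/(810 + ⅔) = 1/(2432/3) = 3/2432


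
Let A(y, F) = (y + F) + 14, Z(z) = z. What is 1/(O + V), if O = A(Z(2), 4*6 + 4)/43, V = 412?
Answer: 43/17760 ≈ 0.0024212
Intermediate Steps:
A(y, F) = 14 + F + y (A(y, F) = (F + y) + 14 = 14 + F + y)
O = 44/43 (O = (14 + (4*6 + 4) + 2)/43 = (14 + (24 + 4) + 2)*(1/43) = (14 + 28 + 2)*(1/43) = 44*(1/43) = 44/43 ≈ 1.0233)
1/(O + V) = 1/(44/43 + 412) = 1/(17760/43) = 43/17760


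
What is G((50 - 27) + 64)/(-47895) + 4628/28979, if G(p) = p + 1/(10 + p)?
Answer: 4251249812/26926214577 ≈ 0.15789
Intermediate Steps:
G((50 - 27) + 64)/(-47895) + 4628/28979 = ((1 + ((50 - 27) + 64)² + 10*((50 - 27) + 64))/(10 + ((50 - 27) + 64)))/(-47895) + 4628/28979 = ((1 + (23 + 64)² + 10*(23 + 64))/(10 + (23 + 64)))*(-1/47895) + 4628*(1/28979) = ((1 + 87² + 10*87)/(10 + 87))*(-1/47895) + 4628/28979 = ((1 + 7569 + 870)/97)*(-1/47895) + 4628/28979 = ((1/97)*8440)*(-1/47895) + 4628/28979 = (8440/97)*(-1/47895) + 4628/28979 = -1688/929163 + 4628/28979 = 4251249812/26926214577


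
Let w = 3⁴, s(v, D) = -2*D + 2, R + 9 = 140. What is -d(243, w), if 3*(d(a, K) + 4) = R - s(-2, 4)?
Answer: -125/3 ≈ -41.667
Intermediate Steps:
R = 131 (R = -9 + 140 = 131)
s(v, D) = 2 - 2*D
w = 81
d(a, K) = 125/3 (d(a, K) = -4 + (131 - (2 - 2*4))/3 = -4 + (131 - (2 - 8))/3 = -4 + (131 - 1*(-6))/3 = -4 + (131 + 6)/3 = -4 + (⅓)*137 = -4 + 137/3 = 125/3)
-d(243, w) = -1*125/3 = -125/3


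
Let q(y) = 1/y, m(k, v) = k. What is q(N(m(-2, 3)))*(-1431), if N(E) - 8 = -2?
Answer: -477/2 ≈ -238.50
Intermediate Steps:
N(E) = 6 (N(E) = 8 - 2 = 6)
q(y) = 1/y
q(N(m(-2, 3)))*(-1431) = -1431/6 = (⅙)*(-1431) = -477/2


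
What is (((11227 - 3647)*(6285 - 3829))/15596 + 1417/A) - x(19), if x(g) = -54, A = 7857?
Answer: 38227205645/30634443 ≈ 1247.8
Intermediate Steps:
(((11227 - 3647)*(6285 - 3829))/15596 + 1417/A) - x(19) = (((11227 - 3647)*(6285 - 3829))/15596 + 1417/7857) - 1*(-54) = ((7580*2456)*(1/15596) + 1417*(1/7857)) + 54 = (18616480*(1/15596) + 1417/7857) + 54 = (4654120/3899 + 1417/7857) + 54 = 36572945723/30634443 + 54 = 38227205645/30634443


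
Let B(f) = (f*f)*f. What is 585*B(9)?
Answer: 426465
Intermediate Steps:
B(f) = f³ (B(f) = f²*f = f³)
585*B(9) = 585*9³ = 585*729 = 426465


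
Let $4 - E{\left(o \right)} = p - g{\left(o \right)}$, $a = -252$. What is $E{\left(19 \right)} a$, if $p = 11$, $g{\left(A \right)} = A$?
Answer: $-3024$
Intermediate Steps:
$E{\left(o \right)} = -7 + o$ ($E{\left(o \right)} = 4 - \left(11 - o\right) = 4 + \left(-11 + o\right) = -7 + o$)
$E{\left(19 \right)} a = \left(-7 + 19\right) \left(-252\right) = 12 \left(-252\right) = -3024$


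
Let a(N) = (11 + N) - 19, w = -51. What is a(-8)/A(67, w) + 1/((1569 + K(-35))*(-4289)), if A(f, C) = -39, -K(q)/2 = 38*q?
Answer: 290210857/707389059 ≈ 0.41026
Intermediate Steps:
K(q) = -76*q
a(N) = -8 + N
a(-8)/A(67, w) + 1/((1569 + K(-35))*(-4289)) = (-8 - 8)/(-39) + 1/((1569 - 76*(-35))*(-4289)) = -16*(-1/39) - 1/4289/(1569 + 2660) = 16/39 - 1/4289/4229 = 16/39 + (1/4229)*(-1/4289) = 16/39 - 1/18138181 = 290210857/707389059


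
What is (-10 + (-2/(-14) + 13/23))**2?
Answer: 2238016/25921 ≈ 86.340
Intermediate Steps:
(-10 + (-2/(-14) + 13/23))**2 = (-10 + (-2*(-1/14) + 13*(1/23)))**2 = (-10 + (1/7 + 13/23))**2 = (-10 + 114/161)**2 = (-1496/161)**2 = 2238016/25921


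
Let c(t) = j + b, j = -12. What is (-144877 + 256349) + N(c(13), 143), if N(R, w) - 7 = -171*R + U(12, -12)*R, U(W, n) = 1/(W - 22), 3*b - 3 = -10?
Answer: 3417943/30 ≈ 1.1393e+5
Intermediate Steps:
b = -7/3 (b = 1 + (⅓)*(-10) = 1 - 10/3 = -7/3 ≈ -2.3333)
U(W, n) = 1/(-22 + W)
c(t) = -43/3 (c(t) = -12 - 7/3 = -43/3)
N(R, w) = 7 - 1711*R/10 (N(R, w) = 7 + (-171*R + R/(-22 + 12)) = 7 + (-171*R + R/(-10)) = 7 + (-171*R - R/10) = 7 - 1711*R/10)
(-144877 + 256349) + N(c(13), 143) = (-144877 + 256349) + (7 - 1711/10*(-43/3)) = 111472 + (7 + 73573/30) = 111472 + 73783/30 = 3417943/30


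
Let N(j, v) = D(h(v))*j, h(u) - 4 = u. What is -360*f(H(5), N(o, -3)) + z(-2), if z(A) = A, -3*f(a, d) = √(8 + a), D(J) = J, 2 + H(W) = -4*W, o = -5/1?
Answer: -2 + 120*I*√14 ≈ -2.0 + 449.0*I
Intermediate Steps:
o = -5 (o = -5*1 = -5)
h(u) = 4 + u
H(W) = -2 - 4*W
N(j, v) = j*(4 + v) (N(j, v) = (4 + v)*j = j*(4 + v))
f(a, d) = -√(8 + a)/3
-360*f(H(5), N(o, -3)) + z(-2) = -(-120)*√(8 + (-2 - 4*5)) - 2 = -(-120)*√(8 + (-2 - 20)) - 2 = -(-120)*√(8 - 22) - 2 = -(-120)*√(-14) - 2 = -(-120)*I*√14 - 2 = 120*I*√14 - 2 = -2 + 120*I*√14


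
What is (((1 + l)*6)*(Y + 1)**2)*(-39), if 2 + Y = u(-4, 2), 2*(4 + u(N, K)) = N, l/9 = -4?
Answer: 401310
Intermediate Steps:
l = -36 (l = 9*(-4) = -36)
u(N, K) = -4 + N/2
Y = -8 (Y = -2 + (-4 + (1/2)*(-4)) = -2 + (-4 - 2) = -2 - 6 = -8)
(((1 + l)*6)*(Y + 1)**2)*(-39) = (((1 - 36)*6)*(-8 + 1)**2)*(-39) = (-35*6*(-7)**2)*(-39) = -210*49*(-39) = -10290*(-39) = 401310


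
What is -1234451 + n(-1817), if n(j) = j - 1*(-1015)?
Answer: -1235253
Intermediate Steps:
n(j) = 1015 + j (n(j) = j + 1015 = 1015 + j)
-1234451 + n(-1817) = -1234451 + (1015 - 1817) = -1234451 - 802 = -1235253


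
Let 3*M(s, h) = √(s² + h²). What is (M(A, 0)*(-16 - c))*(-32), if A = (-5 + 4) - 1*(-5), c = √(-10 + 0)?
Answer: 2048/3 + 128*I*√10/3 ≈ 682.67 + 134.92*I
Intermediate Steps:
c = I*√10 (c = √(-10) = I*√10 ≈ 3.1623*I)
A = 4 (A = -1 + 5 = 4)
M(s, h) = √(h² + s²)/3 (M(s, h) = √(s² + h²)/3 = √(h² + s²)/3)
(M(A, 0)*(-16 - c))*(-32) = ((√(0² + 4²)/3)*(-16 - I*√10))*(-32) = ((√(0 + 16)/3)*(-16 - I*√10))*(-32) = ((√16/3)*(-16 - I*√10))*(-32) = (((⅓)*4)*(-16 - I*√10))*(-32) = (4*(-16 - I*√10)/3)*(-32) = (-64/3 - 4*I*√10/3)*(-32) = 2048/3 + 128*I*√10/3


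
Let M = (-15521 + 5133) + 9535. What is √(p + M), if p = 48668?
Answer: √47815 ≈ 218.67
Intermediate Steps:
M = -853 (M = -10388 + 9535 = -853)
√(p + M) = √(48668 - 853) = √47815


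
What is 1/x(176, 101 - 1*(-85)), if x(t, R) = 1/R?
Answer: 186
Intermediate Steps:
1/x(176, 101 - 1*(-85)) = 1/(1/(101 - 1*(-85))) = 1/(1/(101 + 85)) = 1/(1/186) = 186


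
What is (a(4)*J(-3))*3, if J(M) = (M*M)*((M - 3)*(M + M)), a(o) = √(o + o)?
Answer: 1944*√2 ≈ 2749.2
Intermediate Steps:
a(o) = √2*√o (a(o) = √(2*o) = √2*√o)
J(M) = 2*M³*(-3 + M) (J(M) = M²*((-3 + M)*(2*M)) = M²*(2*M*(-3 + M)) = 2*M³*(-3 + M))
(a(4)*J(-3))*3 = ((√2*√4)*(2*(-3)³*(-3 - 3)))*3 = ((√2*2)*(2*(-27)*(-6)))*3 = ((2*√2)*324)*3 = (648*√2)*3 = 1944*√2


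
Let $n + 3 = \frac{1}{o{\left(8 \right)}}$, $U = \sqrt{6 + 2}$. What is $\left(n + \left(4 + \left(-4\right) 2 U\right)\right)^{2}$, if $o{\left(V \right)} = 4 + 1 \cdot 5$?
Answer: $\frac{41572}{81} - \frac{320 \sqrt{2}}{9} \approx 462.95$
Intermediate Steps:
$o{\left(V \right)} = 9$ ($o{\left(V \right)} = 4 + 5 = 9$)
$U = 2 \sqrt{2}$ ($U = \sqrt{8} = 2 \sqrt{2} \approx 2.8284$)
$n = - \frac{26}{9}$ ($n = -3 + \frac{1}{9} = - \frac{26}{9} \approx -2.8889$)
$\left(n + \left(4 + \left(-4\right) 2 U\right)\right)^{2} = \left(- \frac{26}{9} + \left(4 + \left(-4\right) 2 \cdot 2 \sqrt{2}\right)\right)^{2} = \left(- \frac{26}{9} + \left(4 - 8 \cdot 2 \sqrt{2}\right)\right)^{2} = \left(- \frac{26}{9} + \left(4 - 16 \sqrt{2}\right)\right)^{2} = \left(\frac{10}{9} - 16 \sqrt{2}\right)^{2}$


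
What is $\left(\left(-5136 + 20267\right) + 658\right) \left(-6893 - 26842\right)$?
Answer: $-532641915$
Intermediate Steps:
$\left(\left(-5136 + 20267\right) + 658\right) \left(-6893 - 26842\right) = \left(15131 + 658\right) \left(-33735\right) = 15789 \left(-33735\right) = -532641915$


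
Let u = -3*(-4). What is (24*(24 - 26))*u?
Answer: -576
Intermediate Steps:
u = 12
(24*(24 - 26))*u = (24*(24 - 26))*12 = (24*(-2))*12 = -48*12 = -576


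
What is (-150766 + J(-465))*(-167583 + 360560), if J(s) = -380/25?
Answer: -145486518162/5 ≈ -2.9097e+10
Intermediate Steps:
J(s) = -76/5 (J(s) = -380*1/25 = -76/5)
(-150766 + J(-465))*(-167583 + 360560) = (-150766 - 76/5)*(-167583 + 360560) = -753906/5*192977 = -145486518162/5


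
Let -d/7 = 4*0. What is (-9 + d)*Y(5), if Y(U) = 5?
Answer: -45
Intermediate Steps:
d = 0 (d = -28*0 = -7*0 = 0)
(-9 + d)*Y(5) = (-9 + 0)*5 = -9*5 = -45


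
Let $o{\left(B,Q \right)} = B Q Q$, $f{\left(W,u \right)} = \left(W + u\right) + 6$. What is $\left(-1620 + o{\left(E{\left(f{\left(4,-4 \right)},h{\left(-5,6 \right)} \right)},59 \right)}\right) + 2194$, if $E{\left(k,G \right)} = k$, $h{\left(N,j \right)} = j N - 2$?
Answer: $21460$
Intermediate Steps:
$h{\left(N,j \right)} = -2 + N j$ ($h{\left(N,j \right)} = N j - 2 = -2 + N j$)
$f{\left(W,u \right)} = 6 + W + u$
$o{\left(B,Q \right)} = B Q^{2}$
$\left(-1620 + o{\left(E{\left(f{\left(4,-4 \right)},h{\left(-5,6 \right)} \right)},59 \right)}\right) + 2194 = \left(-1620 + \left(6 + 4 - 4\right) 59^{2}\right) + 2194 = \left(-1620 + 6 \cdot 3481\right) + 2194 = \left(-1620 + 20886\right) + 2194 = 19266 + 2194 = 21460$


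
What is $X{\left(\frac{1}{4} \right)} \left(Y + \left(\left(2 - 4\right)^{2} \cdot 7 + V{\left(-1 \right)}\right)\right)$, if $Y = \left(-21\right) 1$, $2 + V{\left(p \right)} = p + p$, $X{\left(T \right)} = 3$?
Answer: $9$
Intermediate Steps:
$V{\left(p \right)} = -2 + 2 p$ ($V{\left(p \right)} = -2 + \left(p + p\right) = -2 + 2 p$)
$Y = -21$
$X{\left(\frac{1}{4} \right)} \left(Y + \left(\left(2 - 4\right)^{2} \cdot 7 + V{\left(-1 \right)}\right)\right) = 3 \left(-21 + \left(\left(2 - 4\right)^{2} \cdot 7 + \left(-2 + 2 \left(-1\right)\right)\right)\right) = 3 \left(-21 + \left(\left(-2\right)^{2} \cdot 7 - 4\right)\right) = 3 \left(-21 + \left(4 \cdot 7 - 4\right)\right) = 3 \left(-21 + \left(28 - 4\right)\right) = 3 \left(-21 + 24\right) = 3 \cdot 3 = 9$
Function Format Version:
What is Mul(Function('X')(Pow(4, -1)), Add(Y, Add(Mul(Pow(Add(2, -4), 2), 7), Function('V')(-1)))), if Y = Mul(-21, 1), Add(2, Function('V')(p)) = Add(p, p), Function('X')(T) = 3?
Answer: 9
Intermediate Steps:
Function('V')(p) = Add(-2, Mul(2, p)) (Function('V')(p) = Add(-2, Add(p, p)) = Add(-2, Mul(2, p)))
Y = -21
Mul(Function('X')(Pow(4, -1)), Add(Y, Add(Mul(Pow(Add(2, -4), 2), 7), Function('V')(-1)))) = Mul(3, Add(-21, Add(Mul(Pow(Add(2, -4), 2), 7), Add(-2, Mul(2, -1))))) = Mul(3, Add(-21, Add(Mul(Pow(-2, 2), 7), Add(-2, -2)))) = Mul(3, Add(-21, Add(Mul(4, 7), -4))) = Mul(3, Add(-21, Add(28, -4))) = Mul(3, Add(-21, 24)) = Mul(3, 3) = 9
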